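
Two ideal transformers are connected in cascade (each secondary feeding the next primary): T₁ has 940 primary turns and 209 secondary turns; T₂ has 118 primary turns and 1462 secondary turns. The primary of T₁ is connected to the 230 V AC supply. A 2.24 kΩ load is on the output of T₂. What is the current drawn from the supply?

Secondary of T₁: V = 230.00 × 209/940 = 51.138 V.
Secondary of T₂: V = 51.138 × 1462/118 = 633.59 V.
I_load = 633.59/2240 = 0.28285 A, so P_out = 633.59 × 0.28285 = 179.22 W.
All ideal ⇒ P_in = P_out, so I_supply = 179.22/230 = 0.779 A.

I_supply ≈ 0.779 A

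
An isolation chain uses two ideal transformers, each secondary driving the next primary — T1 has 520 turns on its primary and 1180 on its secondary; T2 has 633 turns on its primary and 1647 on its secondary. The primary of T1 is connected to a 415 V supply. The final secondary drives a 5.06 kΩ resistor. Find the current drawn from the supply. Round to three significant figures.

I_supply ≈ 2.86 A

Secondary of T1: V = 415.00 × 1180/520 = 941.73 V.
Secondary of T2: V = 941.73 × 1647/633 = 2450.3 V.
I_load = 2450.3/5060 = 0.48425 A, so P_out = 2450.3 × 0.48425 = 1186.5 W.
All ideal ⇒ P_in = P_out, so I_supply = 1186.5/415 = 2.86 A.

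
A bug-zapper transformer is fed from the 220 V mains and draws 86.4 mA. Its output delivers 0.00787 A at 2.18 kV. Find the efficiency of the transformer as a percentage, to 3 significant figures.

η ≈ 90.3%

P_in = 220 × 0.0864 = 19.0080 W.
P_out = 2180 × 0.00787 = 17.1566 W.
η = P_out/P_in = 17.1566/19.0080 = 0.903.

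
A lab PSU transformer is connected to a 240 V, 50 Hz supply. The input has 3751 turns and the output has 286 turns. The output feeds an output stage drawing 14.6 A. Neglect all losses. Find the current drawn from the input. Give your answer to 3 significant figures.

For an ideal transformer I_in N_in = I_out N_out, so I_in = 14.6 × 286/3751 = 1.11 A.

I_in ≈ 1.11 A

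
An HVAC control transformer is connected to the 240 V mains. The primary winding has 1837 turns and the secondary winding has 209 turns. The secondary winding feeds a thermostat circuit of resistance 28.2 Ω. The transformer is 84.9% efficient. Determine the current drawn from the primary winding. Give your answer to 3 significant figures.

I_p ≈ 0.130 A

V_s = 240 × 209/1837 = 27.305 V.
I_s = V_s/R = 27.305/28.2 = 0.96828 A.
P_out = V_s I_s = 27.305 × 0.96828 = 26.439 W.
P_in = P_out/η = 26.439/0.849 = 31.142 W.
I_p = P_in/V_p = 31.142/240 = 0.130 A.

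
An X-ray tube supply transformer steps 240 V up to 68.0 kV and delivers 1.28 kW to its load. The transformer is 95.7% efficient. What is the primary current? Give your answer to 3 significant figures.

P_in = P_out/η = 1280/0.957 = 1337.5 W.
I_p = P_in/V_p = 1337.5/240 = 5.57 A.

I_p ≈ 5.57 A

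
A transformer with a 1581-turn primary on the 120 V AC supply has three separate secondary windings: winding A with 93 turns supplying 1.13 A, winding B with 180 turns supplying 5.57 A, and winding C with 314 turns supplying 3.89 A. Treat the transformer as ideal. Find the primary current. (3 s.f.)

V_A = 120 × 93/1581 = 7.0588 V; V_B = 120 × 180/1581 = 13.662 V; V_C = 120 × 314/1581 = 23.833 V.
P_out = V_A I_A + V_B I_B + V_C I_C = 7.0588×1.13 + 13.662×5.57 + 23.833×3.89 = 7.9765 + 76.099 + 92.710 = 176.79 W.
Ideal ⇒ P_in = P_out, so I_p = P_out/V_p = 176.79/120 = 1.47 A.

I_p ≈ 1.47 A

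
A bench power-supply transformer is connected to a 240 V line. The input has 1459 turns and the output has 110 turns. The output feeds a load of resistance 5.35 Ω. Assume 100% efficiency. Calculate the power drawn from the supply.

V_out = V_in × N_out/N_in = 240 × 110/1459 = 18.095 V.
I_out = V_out/R = 18.095/5.35 = 3.3822 A.
I_in = I_out × N_out/N_in = 3.3822 × 110/1459 = 0.25500 A.
P = V_in I_in = 240 × 0.25500 = 61.2 W.

P ≈ 61.2 W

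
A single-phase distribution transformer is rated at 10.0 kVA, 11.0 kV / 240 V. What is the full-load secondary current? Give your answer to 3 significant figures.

I_s ≈ 41.7 A

I_s = S/V_s = 10000/240 = 41.7 A.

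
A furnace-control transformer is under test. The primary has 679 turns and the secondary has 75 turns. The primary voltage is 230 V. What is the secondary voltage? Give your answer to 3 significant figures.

V_s/V_p = N_s/N_p, so V_s = 230 × 75/679 = 25.4 V.

V_s ≈ 25.4 V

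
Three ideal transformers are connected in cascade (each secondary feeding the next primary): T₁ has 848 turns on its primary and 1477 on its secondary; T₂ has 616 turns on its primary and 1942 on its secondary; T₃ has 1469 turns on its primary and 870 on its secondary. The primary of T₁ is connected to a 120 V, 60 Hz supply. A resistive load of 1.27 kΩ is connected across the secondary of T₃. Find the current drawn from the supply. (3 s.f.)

I_supply ≈ 0.999 A

Secondary of T₁: V = 120.00 × 1477/848 = 209.01 V.
Secondary of T₂: V = 209.01 × 1942/616 = 658.92 V.
Secondary of T₃: V = 658.92 × 870/1469 = 390.24 V.
I_load = 390.24/1270 = 0.30728 A, so P_out = 390.24 × 0.30728 = 119.91 W.
All ideal ⇒ P_in = P_out, so I_supply = 119.91/120 = 0.999 A.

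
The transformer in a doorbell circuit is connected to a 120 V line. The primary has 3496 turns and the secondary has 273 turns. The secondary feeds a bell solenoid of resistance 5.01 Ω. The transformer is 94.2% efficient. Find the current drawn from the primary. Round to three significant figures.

I_p ≈ 0.155 A

V_s = 120 × 273/3496 = 9.3707 V.
I_s = V_s/R = 9.3707/5.01 = 1.8704 A.
P_out = V_s I_s = 9.3707 × 1.8704 = 17.527 W.
P_in = P_out/η = 17.527/0.942 = 18.606 W.
I_p = P_in/V_p = 18.606/120 = 0.155 A.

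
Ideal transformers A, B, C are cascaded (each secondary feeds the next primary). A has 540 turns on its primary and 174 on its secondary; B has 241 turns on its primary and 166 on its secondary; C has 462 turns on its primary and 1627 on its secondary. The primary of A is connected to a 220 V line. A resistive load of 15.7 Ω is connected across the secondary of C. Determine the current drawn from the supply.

I_supply ≈ 8.56 A

Secondary of A: V = 220.00 × 174/540 = 70.889 V.
Secondary of B: V = 70.889 × 166/241 = 48.828 V.
Secondary of C: V = 48.828 × 1627/462 = 171.95 V.
I_load = 171.95/15.7 = 10.953 A, so P_out = 171.95 × 10.953 = 1883.3 W.
All ideal ⇒ P_in = P_out, so I_supply = 1883.3/220 = 8.56 A.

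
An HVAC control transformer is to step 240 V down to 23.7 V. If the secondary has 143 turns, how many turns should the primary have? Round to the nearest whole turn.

N_p = 1448 turns

N_p/N_s = V_p/V_s, so N_p = 143 × 240/23.7 = 1448.1 ≈ 1448 turns.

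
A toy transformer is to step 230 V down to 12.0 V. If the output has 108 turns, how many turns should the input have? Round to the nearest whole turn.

N_in = 2070 turns

N_in/N_out = V_in/V_out, so N_in = 108 × 230/12.0 = 2070.0 ≈ 2070 turns.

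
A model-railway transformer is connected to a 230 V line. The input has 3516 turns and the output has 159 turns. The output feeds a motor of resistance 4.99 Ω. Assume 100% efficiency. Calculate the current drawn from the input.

V_out = V_in × N_out/N_in = 230 × 159/3516 = 10.401 V.
I_out = V_out/R = 10.401/4.99 = 2.0844 A.
For an ideal transformer I_in N_in = I_out N_out, so I_in = 2.0844 × 159/3516 = 0.0943 A.

I_in ≈ 0.0943 A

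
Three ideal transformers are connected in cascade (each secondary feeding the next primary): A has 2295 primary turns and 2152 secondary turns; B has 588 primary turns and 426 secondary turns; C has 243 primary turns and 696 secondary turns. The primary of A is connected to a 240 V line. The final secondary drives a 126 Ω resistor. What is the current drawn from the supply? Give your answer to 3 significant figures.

After A: V = 240.00 × 2152/2295 = 225.05 V.
After B: V = 225.05 × 426/588 = 163.04 V.
After C: V = 163.04 × 696/243 = 466.99 V.
I_load = 466.99/126 = 3.7063 A, so P_out = 466.99 × 3.7063 = 1730.8 W.
All ideal ⇒ P_in = P_out, so I_supply = 1730.8/240 = 7.21 A.

I_supply ≈ 7.21 A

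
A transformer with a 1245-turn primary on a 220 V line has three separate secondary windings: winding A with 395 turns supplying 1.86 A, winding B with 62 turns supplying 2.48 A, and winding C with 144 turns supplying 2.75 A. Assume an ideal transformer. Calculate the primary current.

V_A = 220 × 395/1245 = 69.799 V; V_B = 220 × 62/1245 = 10.956 V; V_C = 220 × 144/1245 = 25.446 V.
P_out = V_A I_A + V_B I_B + V_C I_C = 69.799×1.86 + 10.956×2.48 + 25.446×2.75 = 129.83 + 27.170 + 69.976 = 226.97 W.
Ideal ⇒ P_in = P_out, so I_p = P_out/V_p = 226.97/220 = 1.03 A.

I_p ≈ 1.03 A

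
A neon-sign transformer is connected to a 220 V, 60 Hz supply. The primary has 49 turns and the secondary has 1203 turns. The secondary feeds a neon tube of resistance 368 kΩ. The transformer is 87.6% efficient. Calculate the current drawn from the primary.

V_s = 220 × 1203/49 = 5401.2 V.
I_s = V_s/R = 5401.2/368000 = 0.014677 A.
P_out = V_s I_s = 5401.2 × 0.014677 = 79.275 W.
P_in = P_out/η = 79.275/0.876 = 90.497 W.
I_p = P_in/V_p = 90.497/220 = 0.411 A.

I_p ≈ 0.411 A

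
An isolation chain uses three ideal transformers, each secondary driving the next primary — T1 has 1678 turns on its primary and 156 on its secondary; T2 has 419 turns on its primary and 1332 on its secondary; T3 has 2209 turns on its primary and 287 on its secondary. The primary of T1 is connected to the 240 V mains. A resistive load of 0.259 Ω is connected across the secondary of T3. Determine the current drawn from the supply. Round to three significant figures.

Secondary of T1: V = 240.00 × 156/1678 = 22.312 V.
Secondary of T2: V = 22.312 × 1332/419 = 70.931 V.
Secondary of T3: V = 70.931 × 287/2209 = 9.2155 V.
I_load = 9.2155/0.259 = 35.581 A, so P_out = 9.2155 × 35.581 = 327.90 W.
All ideal ⇒ P_in = P_out, so I_supply = 327.90/240 = 1.37 A.

I_supply ≈ 1.37 A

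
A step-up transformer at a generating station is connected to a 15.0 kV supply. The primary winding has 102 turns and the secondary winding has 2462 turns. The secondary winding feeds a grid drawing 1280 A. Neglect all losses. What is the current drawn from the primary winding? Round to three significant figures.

For an ideal transformer I_p N_p = I_s N_s, so I_p = 1280 × 2462/102 = 30900 A.

I_p ≈ 30900 A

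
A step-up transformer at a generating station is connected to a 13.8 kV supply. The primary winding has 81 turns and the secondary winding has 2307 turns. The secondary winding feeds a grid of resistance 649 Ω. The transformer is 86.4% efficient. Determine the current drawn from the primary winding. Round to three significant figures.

V_s = 13800 × 2307/81 = 393040 V.
I_s = V_s/R = 393040/649 = 605.62 A.
P_out = V_s I_s = 393040 × 605.62 = 2.3803×10^8 W.
P_in = P_out/η = 2.3803×10^8/0.864 = 2.7550×10^8 W.
I_p = P_in/V_p = 2.7550×10^8/13800 = 20000 A.

I_p ≈ 20000 A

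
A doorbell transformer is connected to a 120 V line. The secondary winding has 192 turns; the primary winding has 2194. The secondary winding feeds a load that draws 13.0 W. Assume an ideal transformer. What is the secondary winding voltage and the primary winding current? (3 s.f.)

V_s ≈ 10.5 V, I_p ≈ 0.108 A

V_s = V_p × N_s/N_p = 120 × 192/2194 = 10.501 V.
I_s = P/V_s = 13.0/10.501 = 1.2379 A.
I_p = I_s × N_s/N_p = 1.2379 × 192/2194 = 0.108 A.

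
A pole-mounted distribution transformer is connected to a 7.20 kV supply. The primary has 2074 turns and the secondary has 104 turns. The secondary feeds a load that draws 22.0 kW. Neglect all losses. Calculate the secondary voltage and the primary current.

V_s = V_p × N_s/N_p = 7200 × 104/2074 = 361.04 V.
I_s = P/V_s = 22000/361.04 = 60.935 A.
I_p = I_s × N_s/N_p = 60.935 × 104/2074 = 3.06 A.

V_s ≈ 361 V, I_p ≈ 3.06 A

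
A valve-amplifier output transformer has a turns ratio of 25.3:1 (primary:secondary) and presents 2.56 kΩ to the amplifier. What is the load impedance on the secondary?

Z_s ≈ 4.00 Ω

Z_s = Z_p/(N_p/N_s)² = 2560/25.3² = 4.00 Ω.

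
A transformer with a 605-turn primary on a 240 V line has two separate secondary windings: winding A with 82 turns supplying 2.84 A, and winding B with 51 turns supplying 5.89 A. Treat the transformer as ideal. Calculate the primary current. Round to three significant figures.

V_A = 240 × 82/605 = 32.529 V; V_B = 240 × 51/605 = 20.231 V.
P_out = V_A I_A + V_B I_B = 32.529×2.84 + 20.231×5.89 = 92.382 + 119.16 = 211.55 W.
Ideal ⇒ P_in = P_out, so I_p = P_out/V_p = 211.55/240 = 0.881 A.

I_p ≈ 0.881 A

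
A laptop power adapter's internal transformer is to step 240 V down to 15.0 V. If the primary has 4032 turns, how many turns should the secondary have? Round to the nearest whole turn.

N_s/N_p = V_s/V_p, so N_s = 4032 × 15.0/240 = 252.0 ≈ 252 turns.

N_s = 252 turns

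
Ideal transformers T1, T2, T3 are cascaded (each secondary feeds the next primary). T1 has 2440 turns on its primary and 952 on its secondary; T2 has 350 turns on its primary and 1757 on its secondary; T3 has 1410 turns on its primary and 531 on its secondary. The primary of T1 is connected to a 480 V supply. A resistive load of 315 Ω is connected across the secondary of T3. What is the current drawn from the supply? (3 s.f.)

Secondary of T1: V = 480.00 × 952/2440 = 187.28 V.
Secondary of T2: V = 187.28 × 1757/350 = 940.14 V.
Secondary of T3: V = 940.14 × 531/1410 = 354.05 V.
I_load = 354.05/315 = 1.1240 A, so P_out = 354.05 × 1.1240 = 397.95 W.
All ideal ⇒ P_in = P_out, so I_supply = 397.95/480 = 0.829 A.

I_supply ≈ 0.829 A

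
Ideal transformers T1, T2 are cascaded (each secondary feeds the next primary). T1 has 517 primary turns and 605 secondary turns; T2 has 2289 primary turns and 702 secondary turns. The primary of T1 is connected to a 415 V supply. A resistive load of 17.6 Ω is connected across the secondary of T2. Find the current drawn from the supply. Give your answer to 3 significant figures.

Secondary of T1: V = 415.00 × 605/517 = 485.64 V.
Secondary of T2: V = 485.64 × 702/2289 = 148.94 V.
I_load = 148.94/17.6 = 8.4624 A, so P_out = 148.94 × 8.4624 = 1260.4 W.
All ideal ⇒ P_in = P_out, so I_supply = 1260.4/415 = 3.04 A.

I_supply ≈ 3.04 A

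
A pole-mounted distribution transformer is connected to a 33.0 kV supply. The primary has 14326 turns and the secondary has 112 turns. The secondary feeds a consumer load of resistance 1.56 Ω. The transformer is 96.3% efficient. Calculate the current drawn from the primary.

V_s = 33000 × 112/14326 = 257.99 V.
I_s = V_s/R = 257.99/1.56 = 165.38 A.
P_out = V_s I_s = 257.99 × 165.38 = 42667 W.
P_in = P_out/η = 42667/0.963 = 44306 W.
I_p = P_in/V_p = 44306/33000 = 1.34 A.

I_p ≈ 1.34 A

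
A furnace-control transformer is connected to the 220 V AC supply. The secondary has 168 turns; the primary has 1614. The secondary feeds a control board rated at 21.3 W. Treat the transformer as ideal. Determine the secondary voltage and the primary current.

V_s = V_p × N_s/N_p = 220 × 168/1614 = 22.900 V.
I_s = P/V_s = 21.3/22.900 = 0.93015 A.
I_p = I_s × N_s/N_p = 0.93015 × 168/1614 = 0.0968 A.

V_s ≈ 22.9 V, I_p ≈ 0.0968 A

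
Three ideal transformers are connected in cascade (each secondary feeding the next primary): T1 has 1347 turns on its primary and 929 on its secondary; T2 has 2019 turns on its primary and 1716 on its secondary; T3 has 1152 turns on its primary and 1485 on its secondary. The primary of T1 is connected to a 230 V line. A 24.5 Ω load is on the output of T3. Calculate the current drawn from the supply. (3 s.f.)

I_supply ≈ 5.36 A

Secondary of T1: V = 230.00 × 929/1347 = 158.63 V.
Secondary of T2: V = 158.63 × 1716/2019 = 134.82 V.
Secondary of T3: V = 134.82 × 1485/1152 = 173.79 V.
I_load = 173.79/24.5 = 7.0936 A, so P_out = 173.79 × 7.0936 = 1232.8 W.
All ideal ⇒ P_in = P_out, so I_supply = 1232.8/230 = 5.36 A.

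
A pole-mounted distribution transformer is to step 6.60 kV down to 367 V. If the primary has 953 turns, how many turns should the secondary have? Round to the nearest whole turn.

N_s/N_p = V_s/V_p, so N_s = 953 × 367/6600 = 53.0 ≈ 53 turns.

N_s = 53 turns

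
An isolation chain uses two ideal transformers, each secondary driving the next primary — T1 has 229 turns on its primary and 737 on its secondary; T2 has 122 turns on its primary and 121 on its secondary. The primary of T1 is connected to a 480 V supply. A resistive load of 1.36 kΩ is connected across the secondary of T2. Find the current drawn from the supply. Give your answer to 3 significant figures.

I_supply ≈ 3.60 A

Secondary of T1: V = 480.00 × 737/229 = 1544.8 V.
Secondary of T2: V = 1544.8 × 121/122 = 1532.1 V.
I_load = 1532.1/1360 = 1.1266 A, so P_out = 1532.1 × 1.1266 = 1726.1 W.
All ideal ⇒ P_in = P_out, so I_supply = 1726.1/480 = 3.60 A.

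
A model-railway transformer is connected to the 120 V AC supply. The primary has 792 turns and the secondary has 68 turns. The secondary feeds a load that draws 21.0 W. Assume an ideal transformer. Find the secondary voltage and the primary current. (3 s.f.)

V_s ≈ 10.3 V, I_p ≈ 0.175 A

V_s = V_p × N_s/N_p = 120 × 68/792 = 10.303 V.
I_s = P/V_s = 21.0/10.303 = 2.0382 A.
I_p = I_s × N_s/N_p = 2.0382 × 68/792 = 0.175 A.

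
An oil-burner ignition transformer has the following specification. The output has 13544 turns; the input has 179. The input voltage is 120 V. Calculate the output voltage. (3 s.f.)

V_out/V_in = N_out/N_in, so V_out = 120 × 13544/179 = 9080 V.

V_out ≈ 9080 V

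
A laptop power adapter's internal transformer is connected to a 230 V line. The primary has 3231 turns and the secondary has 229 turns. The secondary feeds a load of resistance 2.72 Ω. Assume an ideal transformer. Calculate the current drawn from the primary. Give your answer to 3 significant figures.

V_s = V_p × N_s/N_p = 230 × 229/3231 = 16.301 V.
I_s = V_s/R = 16.301/2.72 = 5.9932 A.
For an ideal transformer I_p N_p = I_s N_s, so I_p = 5.9932 × 229/3231 = 0.425 A.

I_p ≈ 0.425 A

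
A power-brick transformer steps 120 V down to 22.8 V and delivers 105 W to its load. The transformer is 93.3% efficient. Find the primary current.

P_in = P_out/η = 105/0.933 = 112.54 W.
I_p = P_in/V_p = 112.54/120 = 0.938 A.

I_p ≈ 0.938 A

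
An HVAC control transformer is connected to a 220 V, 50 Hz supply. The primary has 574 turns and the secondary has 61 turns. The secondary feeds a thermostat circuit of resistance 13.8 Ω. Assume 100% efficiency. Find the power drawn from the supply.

V_s = V_p × N_s/N_p = 220 × 61/574 = 23.380 V.
I_s = V_s/R = 23.380/13.8 = 1.6942 A.
I_p = I_s × N_s/N_p = 1.6942 × 61/574 = 0.18004 A.
P = V_p I_p = 220 × 0.18004 = 39.6 W.

P ≈ 39.6 W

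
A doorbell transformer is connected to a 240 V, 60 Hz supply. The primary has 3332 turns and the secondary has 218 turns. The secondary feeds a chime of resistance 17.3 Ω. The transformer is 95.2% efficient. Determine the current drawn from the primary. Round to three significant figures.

I_p ≈ 0.0624 A

V_s = 240 × 218/3332 = 15.702 V.
I_s = V_s/R = 15.702/17.3 = 0.90765 A.
P_out = V_s I_s = 15.702 × 0.90765 = 14.252 W.
P_in = P_out/η = 14.252/0.952 = 14.971 W.
I_p = P_in/V_p = 14.971/240 = 0.0624 A.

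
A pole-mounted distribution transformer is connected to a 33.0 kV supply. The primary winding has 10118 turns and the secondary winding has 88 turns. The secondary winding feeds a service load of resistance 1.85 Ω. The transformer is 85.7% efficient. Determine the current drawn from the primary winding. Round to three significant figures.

V_s = 33000 × 88/10118 = 287.01 V.
I_s = V_s/R = 287.01/1.85 = 155.14 A.
P_out = V_s I_s = 287.01 × 155.14 = 44528 W.
P_in = P_out/η = 44528/0.857 = 51958 W.
I_p = P_in/V_p = 51958/33000 = 1.57 A.

I_p ≈ 1.57 A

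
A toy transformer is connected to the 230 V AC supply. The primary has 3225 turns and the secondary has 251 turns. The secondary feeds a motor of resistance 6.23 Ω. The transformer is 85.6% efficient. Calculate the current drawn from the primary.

V_s = 230 × 251/3225 = 17.901 V.
I_s = V_s/R = 17.901/6.23 = 2.8733 A.
P_out = V_s I_s = 17.901 × 2.8733 = 51.435 W.
P_in = P_out/η = 51.435/0.856 = 60.087 W.
I_p = P_in/V_p = 60.087/230 = 0.261 A.

I_p ≈ 0.261 A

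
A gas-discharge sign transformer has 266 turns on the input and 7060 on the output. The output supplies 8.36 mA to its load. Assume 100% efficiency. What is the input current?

I_in ≈ 0.222 A

For an ideal transformer I_in/I_out = N_out/N_in, so I_in = 0.00836 × 7060/266 = 0.222 A.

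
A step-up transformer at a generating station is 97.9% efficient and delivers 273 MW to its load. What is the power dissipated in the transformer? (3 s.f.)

P_in = P_out/η = 2.73×10^8/0.979 = 2.78856×10^8 W.
P_loss = P_in − P_out = 2.78856×10^8 − 2.73×10^8 = 5.86×10^6 W.

P_loss ≈ 5.86×10^6 W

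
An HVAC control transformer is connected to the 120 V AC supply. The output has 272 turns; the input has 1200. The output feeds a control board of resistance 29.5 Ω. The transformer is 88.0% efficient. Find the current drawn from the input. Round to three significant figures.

I_in ≈ 0.237 A

V_out = 120 × 272/1200 = 27.200 V.
I_out = V_out/R = 27.200/29.5 = 0.92203 A.
P_out = V_out I_out = 27.200 × 0.92203 = 25.079 W.
P_in = P_out/η = 25.079/0.880 = 28.499 W.
I_in = P_in/V_in = 28.499/120 = 0.237 A.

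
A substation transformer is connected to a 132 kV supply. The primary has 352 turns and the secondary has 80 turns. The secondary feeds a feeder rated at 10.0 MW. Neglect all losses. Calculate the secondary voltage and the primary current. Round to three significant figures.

V_s = V_p × N_s/N_p = 132000 × 80/352 = 30000 V.
I_s = P/V_s = 1.00×10^7/30000 = 333.33 A.
I_p = I_s × N_s/N_p = 333.33 × 80/352 = 75.8 A.

V_s ≈ 30000 V, I_p ≈ 75.8 A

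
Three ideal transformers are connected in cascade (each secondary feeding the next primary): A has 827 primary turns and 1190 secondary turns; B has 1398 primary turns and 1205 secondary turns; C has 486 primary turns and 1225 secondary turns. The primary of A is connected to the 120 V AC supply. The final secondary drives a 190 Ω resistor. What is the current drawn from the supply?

I_supply ≈ 6.17 A

After A: V = 120.00 × 1190/827 = 172.67 V.
After B: V = 172.67 × 1205/1398 = 148.83 V.
After C: V = 148.83 × 1225/486 = 375.15 V.
I_load = 375.15/190 = 1.9745 A, so P_out = 375.15 × 1.9745 = 740.72 W.
All ideal ⇒ P_in = P_out, so I_supply = 740.72/120 = 6.17 A.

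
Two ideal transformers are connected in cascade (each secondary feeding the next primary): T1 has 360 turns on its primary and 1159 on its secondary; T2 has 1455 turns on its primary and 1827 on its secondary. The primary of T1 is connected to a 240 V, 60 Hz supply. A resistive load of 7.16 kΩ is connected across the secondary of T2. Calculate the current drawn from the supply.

I_supply ≈ 0.548 A

After T1: V = 240.00 × 1159/360 = 772.67 V.
After T2: V = 772.67 × 1827/1455 = 970.21 V.
I_load = 970.21/7160 = 0.13550 A, so P_out = 970.21 × 0.13550 = 131.47 W.
All ideal ⇒ P_in = P_out, so I_supply = 131.47/240 = 0.548 A.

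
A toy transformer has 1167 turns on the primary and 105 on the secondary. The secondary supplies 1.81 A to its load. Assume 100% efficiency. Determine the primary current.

I_p ≈ 0.163 A

For an ideal transformer I_p/I_s = N_s/N_p, so I_p = 1.81 × 105/1167 = 0.163 A.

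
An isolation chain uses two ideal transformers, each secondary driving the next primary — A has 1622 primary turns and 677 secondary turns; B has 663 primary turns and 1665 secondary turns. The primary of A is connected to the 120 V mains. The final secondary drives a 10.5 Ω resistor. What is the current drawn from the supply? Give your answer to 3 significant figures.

Secondary of A: V = 120.00 × 677/1622 = 50.086 V.
Secondary of B: V = 50.086 × 1665/663 = 125.78 V.
I_load = 125.78/10.5 = 11.979 A, so P_out = 125.78 × 11.979 = 1506.8 W.
All ideal ⇒ P_in = P_out, so I_supply = 1506.8/120 = 12.6 A.

I_supply ≈ 12.6 A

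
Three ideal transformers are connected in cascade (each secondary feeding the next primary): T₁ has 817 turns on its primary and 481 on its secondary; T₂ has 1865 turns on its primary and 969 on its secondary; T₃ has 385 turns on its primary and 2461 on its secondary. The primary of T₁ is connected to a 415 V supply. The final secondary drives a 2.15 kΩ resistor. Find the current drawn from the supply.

Secondary of T₁: V = 415.00 × 481/817 = 244.33 V.
Secondary of T₂: V = 244.33 × 969/1865 = 126.95 V.
Secondary of T₃: V = 126.95 × 2461/385 = 811.46 V.
I_load = 811.46/2150 = 0.37742 A, so P_out = 811.46 × 0.37742 = 306.26 W.
All ideal ⇒ P_in = P_out, so I_supply = 306.26/415 = 0.738 A.

I_supply ≈ 0.738 A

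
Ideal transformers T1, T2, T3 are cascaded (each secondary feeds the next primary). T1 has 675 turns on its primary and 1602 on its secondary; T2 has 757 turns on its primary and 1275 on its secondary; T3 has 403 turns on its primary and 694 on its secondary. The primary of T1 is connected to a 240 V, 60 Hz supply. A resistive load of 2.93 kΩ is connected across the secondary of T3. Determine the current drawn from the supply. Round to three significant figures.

Secondary of T1: V = 240.00 × 1602/675 = 569.60 V.
Secondary of T2: V = 569.60 × 1275/757 = 959.37 V.
Secondary of T3: V = 959.37 × 694/403 = 1652.1 V.
I_load = 1652.1/2930 = 0.56386 A, so P_out = 1652.1 × 0.56386 = 931.56 W.
All ideal ⇒ P_in = P_out, so I_supply = 931.56/240 = 3.88 A.

I_supply ≈ 3.88 A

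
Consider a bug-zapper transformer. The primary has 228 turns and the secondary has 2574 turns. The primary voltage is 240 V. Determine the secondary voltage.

V_s/V_p = N_s/N_p, so V_s = 240 × 2574/228 = 2710 V.

V_s ≈ 2710 V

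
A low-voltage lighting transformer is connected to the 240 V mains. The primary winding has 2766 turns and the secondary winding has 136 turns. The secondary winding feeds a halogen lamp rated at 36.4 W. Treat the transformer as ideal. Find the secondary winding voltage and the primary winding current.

V_s = V_p × N_s/N_p = 240 × 136/2766 = 11.800 V.
I_s = P/V_s = 36.4/11.800 = 3.0846 A.
I_p = I_s × N_s/N_p = 3.0846 × 136/2766 = 0.152 A.

V_s ≈ 11.8 V, I_p ≈ 0.152 A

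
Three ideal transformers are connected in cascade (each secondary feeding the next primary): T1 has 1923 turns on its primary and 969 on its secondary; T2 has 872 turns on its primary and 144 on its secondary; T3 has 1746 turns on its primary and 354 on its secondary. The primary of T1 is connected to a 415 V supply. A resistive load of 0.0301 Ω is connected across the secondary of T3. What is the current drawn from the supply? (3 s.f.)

Secondary of T1: V = 415.00 × 969/1923 = 209.12 V.
Secondary of T2: V = 209.12 × 144/872 = 34.533 V.
Secondary of T3: V = 34.533 × 354/1746 = 7.0016 V.
I_load = 7.0016/0.0301 = 232.61 A, so P_out = 7.0016 × 232.61 = 1628.7 W.
All ideal ⇒ P_in = P_out, so I_supply = 1628.7/415 = 3.92 A.

I_supply ≈ 3.92 A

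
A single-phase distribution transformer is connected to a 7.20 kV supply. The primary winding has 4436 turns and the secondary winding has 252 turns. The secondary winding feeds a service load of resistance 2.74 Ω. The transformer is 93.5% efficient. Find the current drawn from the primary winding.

V_s = 7200 × 252/4436 = 409.02 V.
I_s = V_s/R = 409.02/2.74 = 149.28 A.
P_out = V_s I_s = 409.02 × 149.28 = 61057 W.
P_in = P_out/η = 61057/0.935 = 65301 W.
I_p = P_in/V_p = 65301/7200 = 9.07 A.

I_p ≈ 9.07 A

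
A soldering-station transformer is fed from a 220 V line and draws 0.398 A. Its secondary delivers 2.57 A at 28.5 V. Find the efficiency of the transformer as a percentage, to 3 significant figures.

P_in = 220 × 0.398 = 87.5600 W.
P_out = 28.5 × 2.57 = 73.2450 W.
η = P_out/P_in = 73.2450/87.5600 = 0.837.

η ≈ 83.7%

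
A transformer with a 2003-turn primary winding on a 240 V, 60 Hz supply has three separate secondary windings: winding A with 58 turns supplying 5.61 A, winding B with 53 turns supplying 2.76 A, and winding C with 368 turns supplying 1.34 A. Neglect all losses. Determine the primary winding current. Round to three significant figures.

I_p ≈ 0.482 A

V_A = 240 × 58/2003 = 6.9496 V; V_B = 240 × 53/2003 = 6.3505 V; V_C = 240 × 368/2003 = 44.094 V.
P_out = V_A I_A + V_B I_B + V_C I_C = 6.9496×5.61 + 6.3505×2.76 + 44.094×1.34 = 38.987 + 17.527 + 59.086 = 115.60 W.
Ideal ⇒ P_in = P_out, so I_p = P_out/V_p = 115.60/240 = 0.482 A.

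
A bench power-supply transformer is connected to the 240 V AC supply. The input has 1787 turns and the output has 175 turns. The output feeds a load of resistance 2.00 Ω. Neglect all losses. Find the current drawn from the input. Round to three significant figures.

I_in ≈ 1.15 A

V_out = V_in × N_out/N_in = 240 × 175/1787 = 23.503 V.
I_out = V_out/R = 23.503/2.00 = 11.752 A.
For an ideal transformer I_in N_in = I_out N_out, so I_in = 11.752 × 175/1787 = 1.15 A.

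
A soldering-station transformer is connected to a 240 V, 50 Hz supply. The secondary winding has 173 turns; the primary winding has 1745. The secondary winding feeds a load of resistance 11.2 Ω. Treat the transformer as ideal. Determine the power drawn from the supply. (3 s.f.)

V_s = V_p × N_s/N_p = 240 × 173/1745 = 23.794 V.
I_s = V_s/R = 23.794/11.2 = 2.1244 A.
I_p = I_s × N_s/N_p = 2.1244 × 173/1745 = 0.21062 A.
P = V_p I_p = 240 × 0.21062 = 50.5 W.

P ≈ 50.5 W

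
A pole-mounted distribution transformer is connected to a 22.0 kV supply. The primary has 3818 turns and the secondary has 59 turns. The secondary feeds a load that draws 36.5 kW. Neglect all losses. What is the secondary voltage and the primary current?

V_s = V_p × N_s/N_p = 22000 × 59/3818 = 339.97 V.
I_s = P/V_s = 36500/339.97 = 107.36 A.
I_p = I_s × N_s/N_p = 107.36 × 59/3818 = 1.66 A.

V_s ≈ 340 V, I_p ≈ 1.66 A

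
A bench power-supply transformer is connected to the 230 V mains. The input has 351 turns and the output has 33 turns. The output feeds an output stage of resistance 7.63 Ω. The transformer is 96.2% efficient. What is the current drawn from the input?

V_out = 230 × 33/351 = 21.624 V.
I_out = V_out/R = 21.624/7.63 = 2.8341 A.
P_out = V_out I_out = 21.624 × 2.8341 = 61.284 W.
P_in = P_out/η = 61.284/0.962 = 63.704 W.
I_in = P_in/V_in = 63.704/230 = 0.277 A.

I_in ≈ 0.277 A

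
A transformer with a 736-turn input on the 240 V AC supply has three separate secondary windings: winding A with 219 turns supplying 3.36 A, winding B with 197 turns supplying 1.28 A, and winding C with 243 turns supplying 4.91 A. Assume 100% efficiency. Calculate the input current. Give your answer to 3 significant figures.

V_A = 240 × 219/736 = 71.413 V; V_B = 240 × 197/736 = 64.239 V; V_C = 240 × 243/736 = 79.239 V.
P_out = V_A I_A + V_B I_B + V_C I_C = 71.413×3.36 + 64.239×1.28 + 79.239×4.91 = 239.95 + 82.226 + 389.06 = 711.24 W.
Ideal ⇒ P_in = P_out, so I_in = P_out/V_in = 711.24/240 = 2.96 A.

I_in ≈ 2.96 A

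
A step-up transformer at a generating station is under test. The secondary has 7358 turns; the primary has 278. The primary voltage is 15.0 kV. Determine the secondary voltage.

V_s ≈ 397000 V

V_s/V_p = N_s/N_p, so V_s = 15000 × 7358/278 = 397000 V.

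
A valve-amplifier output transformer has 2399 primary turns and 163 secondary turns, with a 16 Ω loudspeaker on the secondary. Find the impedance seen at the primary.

Z_p = (N_p/N_s)² × Z_s = (2399/163)² × 16 = 3470 Ω.

Z_p ≈ 3470 Ω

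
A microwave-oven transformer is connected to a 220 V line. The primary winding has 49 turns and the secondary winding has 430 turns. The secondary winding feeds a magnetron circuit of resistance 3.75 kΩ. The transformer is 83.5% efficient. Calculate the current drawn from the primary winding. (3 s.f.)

V_s = 220 × 430/49 = 1930.6 V.
I_s = V_s/R = 1930.6/3750 = 0.51483 A.
P_out = V_s I_s = 1930.6 × 0.51483 = 993.94 W.
P_in = P_out/η = 993.94/0.835 = 1190.3 W.
I_p = P_in/V_p = 1190.3/220 = 5.41 A.

I_p ≈ 5.41 A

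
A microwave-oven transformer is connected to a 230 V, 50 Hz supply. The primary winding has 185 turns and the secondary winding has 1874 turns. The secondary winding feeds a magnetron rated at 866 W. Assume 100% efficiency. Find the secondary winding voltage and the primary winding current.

V_s = V_p × N_s/N_p = 230 × 1874/185 = 2329.8 V.
I_s = P/V_s = 866/2329.8 = 0.37170 A.
I_p = I_s × N_s/N_p = 0.37170 × 1874/185 = 3.77 A.

V_s ≈ 2330 V, I_p ≈ 3.77 A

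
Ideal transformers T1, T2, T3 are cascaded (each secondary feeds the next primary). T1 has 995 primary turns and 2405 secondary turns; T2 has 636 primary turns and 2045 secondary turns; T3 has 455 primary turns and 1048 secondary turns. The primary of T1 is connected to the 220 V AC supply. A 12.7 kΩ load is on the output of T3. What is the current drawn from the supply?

After T1: V = 220.00 × 2405/995 = 531.76 V.
After T2: V = 531.76 × 2045/636 = 1709.8 V.
After T3: V = 1709.8 × 1048/455 = 3938.2 V.
I_load = 3938.2/12700 = 0.31010 A, so P_out = 3938.2 × 0.31010 = 1221.2 W.
All ideal ⇒ P_in = P_out, so I_supply = 1221.2/220 = 5.55 A.

I_supply ≈ 5.55 A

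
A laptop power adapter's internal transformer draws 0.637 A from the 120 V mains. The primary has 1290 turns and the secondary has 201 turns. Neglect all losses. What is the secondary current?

I_s/I_p = N_p/N_s, so I_s = 0.637 × 1290/201 = 4.09 A.

I_s ≈ 4.09 A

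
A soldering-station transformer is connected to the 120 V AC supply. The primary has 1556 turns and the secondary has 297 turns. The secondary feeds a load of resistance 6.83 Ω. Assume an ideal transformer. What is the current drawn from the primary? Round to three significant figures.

I_p ≈ 0.640 A

V_s = V_p × N_s/N_p = 120 × 297/1556 = 22.905 V.
I_s = V_s/R = 22.905/6.83 = 3.3536 A.
For an ideal transformer I_p N_p = I_s N_s, so I_p = 3.3536 × 297/1556 = 0.640 A.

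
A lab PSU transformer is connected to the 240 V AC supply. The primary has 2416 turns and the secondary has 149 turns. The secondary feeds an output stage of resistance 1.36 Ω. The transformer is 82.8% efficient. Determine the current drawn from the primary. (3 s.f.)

I_p ≈ 0.811 A

V_s = 240 × 149/2416 = 14.801 V.
I_s = V_s/R = 14.801/1.36 = 10.883 A.
P_out = V_s I_s = 14.801 × 10.883 = 161.09 W.
P_in = P_out/η = 161.09/0.828 = 194.55 W.
I_p = P_in/V_p = 194.55/240 = 0.811 A.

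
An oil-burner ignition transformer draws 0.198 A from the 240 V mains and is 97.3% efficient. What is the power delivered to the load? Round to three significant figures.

P_out ≈ 46.2 W

P_in = V_p I_p = 240 × 0.198 = 47.520 W.
P_out = η P_in = 0.973 × 47.520 = 46.2 W.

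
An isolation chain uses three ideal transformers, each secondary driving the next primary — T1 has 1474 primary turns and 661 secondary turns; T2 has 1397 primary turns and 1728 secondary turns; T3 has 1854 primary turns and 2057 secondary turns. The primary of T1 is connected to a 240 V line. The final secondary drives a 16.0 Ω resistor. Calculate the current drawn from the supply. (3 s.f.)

Secondary of T1: V = 240.00 × 661/1474 = 107.63 V.
Secondary of T2: V = 107.63 × 1728/1397 = 133.13 V.
Secondary of T3: V = 133.13 × 2057/1854 = 147.70 V.
I_load = 147.70/16.0 = 9.2314 A, so P_out = 147.70 × 9.2314 = 1363.5 W.
All ideal ⇒ P_in = P_out, so I_supply = 1363.5/240 = 5.68 A.

I_supply ≈ 5.68 A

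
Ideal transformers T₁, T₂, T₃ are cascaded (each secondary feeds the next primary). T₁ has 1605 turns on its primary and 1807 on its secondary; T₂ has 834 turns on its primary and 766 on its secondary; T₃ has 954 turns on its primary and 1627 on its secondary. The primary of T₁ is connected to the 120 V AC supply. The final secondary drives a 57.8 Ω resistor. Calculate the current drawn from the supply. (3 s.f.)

After T₁: V = 120.00 × 1807/1605 = 135.10 V.
After T₂: V = 135.10 × 766/834 = 124.09 V.
After T₃: V = 124.09 × 1627/954 = 211.62 V.
I_load = 211.62/57.8 = 3.6613 A, so P_out = 211.62 × 3.6613 = 774.83 W.
All ideal ⇒ P_in = P_out, so I_supply = 774.83/120 = 6.46 A.

I_supply ≈ 6.46 A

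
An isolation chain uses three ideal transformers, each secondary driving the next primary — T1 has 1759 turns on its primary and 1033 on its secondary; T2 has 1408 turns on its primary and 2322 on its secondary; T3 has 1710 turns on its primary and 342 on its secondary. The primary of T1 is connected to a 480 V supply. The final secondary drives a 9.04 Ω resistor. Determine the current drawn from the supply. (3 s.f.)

I_supply ≈ 1.99 A

After T1: V = 480.00 × 1033/1759 = 281.89 V.
After T2: V = 281.89 × 2322/1408 = 464.87 V.
After T3: V = 464.87 × 342/1710 = 92.975 V.
I_load = 92.975/9.04 = 10.285 A, so P_out = 92.975 × 10.285 = 956.23 W.
All ideal ⇒ P_in = P_out, so I_supply = 956.23/480 = 1.99 A.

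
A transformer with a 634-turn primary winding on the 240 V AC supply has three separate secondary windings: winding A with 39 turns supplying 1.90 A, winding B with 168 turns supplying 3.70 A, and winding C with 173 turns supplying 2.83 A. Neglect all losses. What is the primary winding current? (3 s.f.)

I_p ≈ 1.87 A

V_A = 240 × 39/634 = 14.763 V; V_B = 240 × 168/634 = 63.596 V; V_C = 240 × 173/634 = 65.489 V.
P_out = V_A I_A + V_B I_B + V_C I_C = 14.763×1.90 + 63.596×3.70 + 65.489×2.83 = 28.050 + 235.31 + 185.33 = 448.69 W.
Ideal ⇒ P_in = P_out, so I_p = P_out/V_p = 448.69/240 = 1.87 A.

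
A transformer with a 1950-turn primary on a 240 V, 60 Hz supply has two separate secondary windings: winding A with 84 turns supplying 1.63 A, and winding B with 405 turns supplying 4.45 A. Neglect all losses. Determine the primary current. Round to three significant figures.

I_p ≈ 0.994 A

V_A = 240 × 84/1950 = 10.338 V; V_B = 240 × 405/1950 = 49.846 V.
P_out = V_A I_A + V_B I_B = 10.338×1.63 + 49.846×4.45 = 16.852 + 221.82 = 238.67 W.
Ideal ⇒ P_in = P_out, so I_p = P_out/V_p = 238.67/240 = 0.994 A.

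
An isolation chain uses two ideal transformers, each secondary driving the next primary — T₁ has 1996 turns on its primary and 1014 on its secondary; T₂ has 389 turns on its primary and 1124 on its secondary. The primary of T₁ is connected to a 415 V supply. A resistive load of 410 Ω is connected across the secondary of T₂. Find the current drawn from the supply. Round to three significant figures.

After T₁: V = 415.00 × 1014/1996 = 210.83 V.
After T₂: V = 210.83 × 1124/389 = 609.18 V.
I_load = 609.18/410 = 1.4858 A, so P_out = 609.18 × 1.4858 = 905.11 W.
All ideal ⇒ P_in = P_out, so I_supply = 905.11/415 = 2.18 A.

I_supply ≈ 2.18 A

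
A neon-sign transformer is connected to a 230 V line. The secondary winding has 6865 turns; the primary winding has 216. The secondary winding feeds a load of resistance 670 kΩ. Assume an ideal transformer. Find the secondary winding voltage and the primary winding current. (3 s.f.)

V_s ≈ 7310 V, I_p ≈ 0.347 A

V_s = V_p × N_s/N_p = 230 × 6865/216 = 7310.0 V.
I_s = V_s/R = 7310.0/670000 = 0.010910 A.
I_p = I_s × N_s/N_p = 0.010910 × 6865/216 = 0.347 A.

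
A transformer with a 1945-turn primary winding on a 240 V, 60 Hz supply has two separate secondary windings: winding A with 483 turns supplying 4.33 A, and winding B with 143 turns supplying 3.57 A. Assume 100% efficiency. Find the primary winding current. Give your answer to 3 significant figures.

V_A = 240 × 483/1945 = 59.599 V; V_B = 240 × 143/1945 = 17.645 V.
P_out = V_A I_A + V_B I_B = 59.599×4.33 + 17.645×3.57 = 258.06 + 62.994 = 321.06 W.
Ideal ⇒ P_in = P_out, so I_p = P_out/V_p = 321.06/240 = 1.34 A.

I_p ≈ 1.34 A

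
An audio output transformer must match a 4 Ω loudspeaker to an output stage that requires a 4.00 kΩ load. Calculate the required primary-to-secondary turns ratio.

Z_p/Z_s = (N_p/N_s)², so N_p/N_s = √(4000/4) = √1000 = 31.6.

N_p/N_s ≈ 31.6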